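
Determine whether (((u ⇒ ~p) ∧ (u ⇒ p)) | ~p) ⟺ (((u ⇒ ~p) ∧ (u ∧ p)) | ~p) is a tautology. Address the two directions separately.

The forward direction fails; the converse holds.

(⇒) This fails. Under u = F, p = T, the left side is true but the right side is false.

(⇐) Assume the antecedent. If u is true, the antecedent forces (u = T, p = F), and ((u ⇒ ~p) ∧ (u ⇒ p)) | ~p holds there. If u is false, ((u ⇒ ~p) ∧ (u ⇒ p)) | ~p reduces to true regardless of the other variables. Either way ((u ⇒ ~p) ∧ (u ⇒ p)) | ~p holds.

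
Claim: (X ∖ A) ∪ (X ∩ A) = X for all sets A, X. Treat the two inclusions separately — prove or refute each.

The two sets are equal.

Forward inclusion. Let x ∈ (X ∖ A) ∪ (X ∩ A). Then either x ∈ X and x ∉ A; or x ∈ A ∩ X. In each case x ∈ X, so (X ∖ A) ∪ (X ∩ A) ⊆ X.

Reverse inclusion. Let x ∈ X. Then either x ∈ X and x ∉ A; or x ∈ A ∩ X. In each case x ∈ (X ∖ A) ∪ (X ∩ A), so X ⊆ (X ∖ A) ∪ (X ∩ A).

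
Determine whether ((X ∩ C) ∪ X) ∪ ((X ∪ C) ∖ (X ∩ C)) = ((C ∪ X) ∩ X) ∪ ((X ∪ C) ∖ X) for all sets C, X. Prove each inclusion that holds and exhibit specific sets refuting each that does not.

The two sets are equal.

(⟹) Let x ∈ ((X ∩ C) ∪ X) ∪ ((X ∪ C) ∖ (X ∩ C)). Then either x ∈ C and x ∉ X; or x ∈ X and x ∉ C; or x ∈ C ∩ X. In each case x ∈ ((C ∪ X) ∩ X) ∪ ((X ∪ C) ∖ X), so ((X ∩ C) ∪ X) ∪ ((X ∪ C) ∖ (X ∩ C)) ⊆ ((C ∪ X) ∩ X) ∪ ((X ∪ C) ∖ X).

(⟸) Let x ∈ ((C ∪ X) ∩ X) ∪ ((X ∪ C) ∖ X). Then either x ∈ C and x ∉ X; or x ∈ X and x ∉ C; or x ∈ C ∩ X. In each case x ∈ ((X ∩ C) ∪ X) ∪ ((X ∪ C) ∖ (X ∩ C)), so ((C ∪ X) ∩ X) ∪ ((X ∪ C) ∖ X) ⊆ ((X ∩ C) ∪ X) ∪ ((X ∪ C) ∖ (X ∩ C)).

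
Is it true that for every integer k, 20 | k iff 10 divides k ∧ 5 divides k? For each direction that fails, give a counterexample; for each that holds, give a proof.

(⇒) holds; (⇐) fails.

Forward direction. If 20 ∣ k, write k = 20q. Since 20 = 2·10, k = 10·(2q), so 10 ∣ k; and since 20 = 4·5, k = 5·(4q), so 5 ∣ k.

Converse. This fails: take k = 10. Both 10 ∣ 10 and 5 ∣ 10, yet 10 is not a multiple of 20 (since 10 = 0·20 + 10), so 20 ∤ 10.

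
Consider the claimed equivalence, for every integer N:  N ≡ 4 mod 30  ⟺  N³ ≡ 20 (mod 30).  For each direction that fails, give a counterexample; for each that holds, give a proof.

Neither implication holds.

(→) This fails: take N = 4. Then 4 ≡ 4 (mod 30), but 4³ = 64 ≡ 4 (mod 30), not 20.

(←) This fails: take N = 20. Then 20³ = 8000 ≡ 20 (mod 30), yet 20 ≡ 20 (mod 30), not 4.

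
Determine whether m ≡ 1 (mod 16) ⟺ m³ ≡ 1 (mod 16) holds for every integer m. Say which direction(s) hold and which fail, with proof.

(⇒) Suppose m ≡ 1 (mod 16). Write m = 16j + 1. Then (16j + 1)³ = 4096j³ + 768j² + 48j + 1 = 16(256j³ + 48j² + 3j) + 1, so m³ ≡ 1 (mod 16).

(⇐) Conversely, suppose m³ ≡ 1 (mod 16). The only residue r in {0, …, 15} with r³ ≡ 1 (mod 16) is r = 1, so m ≡ 1 (mod 16).

Both directions hold.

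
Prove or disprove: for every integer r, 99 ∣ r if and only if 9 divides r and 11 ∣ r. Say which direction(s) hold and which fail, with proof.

Both implications hold.

Forward direction. If 99 ∣ r, write r = 99q. Since 99 = 11·9, r = 9·(11q), so 9 ∣ r; and since 99 = 9·11, r = 11·(9q), so 11 ∣ r.

Converse. Suppose 9 ∣ r and 11 ∣ r. Any common multiple of 9 and 11 is a multiple of their lcm; here gcd(9, 11) = 1, so lcm(9, 11) = 9·11 = 99, so 99 ∣ r.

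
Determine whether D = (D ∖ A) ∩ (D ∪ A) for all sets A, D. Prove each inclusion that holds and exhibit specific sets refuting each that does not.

Only the reverse inclusion holds.

(⟸) Let x ∈ (D ∖ A) ∩ (D ∪ A). Then x ∈ D and x ∉ A, from which x ∈ D.

(⟹) This inclusion fails. Take A = {1}, D = {1}; then 1 ∈ D but 1 ∉ (D ∖ A) ∩ (D ∪ A).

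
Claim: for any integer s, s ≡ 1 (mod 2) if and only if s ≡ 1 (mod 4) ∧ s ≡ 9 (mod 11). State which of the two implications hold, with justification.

Only the reverse direction holds.

Forward direction. This fails: s = 1 gives 1 ≡ 1 (mod 2) but 1 ≡ 1 (mod 11), so the conjunction on the right does not hold.

Converse. If s ≡ 1 (mod 4) and s ≡ 9 (mod 11), then by the Chinese remainder theorem s ≡ 9 (mod 44). Since 9 ≡ 1 (mod 2) and 2 ∣ 44, we get s ≡ 1 (mod 2).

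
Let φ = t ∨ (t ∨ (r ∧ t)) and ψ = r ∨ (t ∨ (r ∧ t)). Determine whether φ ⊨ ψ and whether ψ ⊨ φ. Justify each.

[⇒] Assume the antecedent. If t is true, r ∨ (t ∨ (r ∧ t)) reduces to true regardless of the other variables. If t is false, the antecedent cannot hold. Either way r ∨ (t ∨ (r ∧ t)) holds.

[⇐] This fails. Under t = F, r = T, the left side is false but the right side is true.

(⇒) holds; (⇐) fails.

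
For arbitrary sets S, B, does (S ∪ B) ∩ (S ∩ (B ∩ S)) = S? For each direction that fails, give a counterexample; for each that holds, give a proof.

(⟹) Let x ∈ (S ∪ B) ∩ (S ∩ (B ∩ S)). Then x ∈ S ∩ B, from which x ∈ S.

(⟸) This inclusion fails. Take S = {1}, B = ∅; then 1 ∈ S but 1 ∉ (S ∪ B) ∩ (S ∩ (B ∩ S)).

The sets are not equal: only the forward inclusion holds.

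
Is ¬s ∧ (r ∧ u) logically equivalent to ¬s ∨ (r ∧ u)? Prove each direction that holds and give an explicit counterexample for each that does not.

[⇐] This fails. Under r = F, s = F, u = F, the left side is false but the right side is true.

[⇒] Assume the antecedent. If r is true, the antecedent forces (r = T, s = F, u = T), and ¬s ∨ (r ∧ u) holds there. If r is false, the antecedent cannot hold. Either way ¬s ∨ (r ∧ u) holds.

The forward direction holds; the converse fails.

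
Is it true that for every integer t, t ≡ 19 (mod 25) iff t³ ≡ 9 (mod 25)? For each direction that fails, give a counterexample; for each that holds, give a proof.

The biconditional holds.

(⟸) Suppose t³ ≡ 9 (mod 25). The only residue r in {0, …, 24} with r³ ≡ 9 (mod 25) is r = 19, so t ≡ 19 (mod 25).

(⟹) Suppose t ≡ 19 (mod 25). Write t = 25j + 19. Then (25j + 19)³ = 15625j³ + 35625j² + 27075j + 6859 = 25(625j³ + 1425j² + 1083j + 274) + 9, so t³ ≡ 9 (mod 25).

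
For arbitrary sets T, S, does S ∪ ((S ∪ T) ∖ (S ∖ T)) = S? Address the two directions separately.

Only the reverse inclusion holds.

Forward inclusion. This inclusion fails. Take T = {1}, S = ∅; then 1 ∈ S ∪ ((S ∪ T) ∖ (S ∖ T)) but 1 ∉ S.

Reverse inclusion. Let x ∈ S. Then either x ∈ S and x ∉ T; or x ∈ T ∩ S. In each case x ∈ S ∪ ((S ∪ T) ∖ (S ∖ T)), so S ⊆ S ∪ ((S ∪ T) ∖ (S ∖ T)).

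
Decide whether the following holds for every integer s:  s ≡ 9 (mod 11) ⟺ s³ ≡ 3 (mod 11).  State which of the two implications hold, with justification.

[⇒] Suppose s ≡ 9 (mod 11). Write s = 11j + 9. Then (11j + 9)³ = 1331j³ + 3267j² + 2673j + 729 = 11(121j³ + 297j² + 243j + 66) + 3, so s³ ≡ 3 (mod 11).

[⇐] Conversely, suppose s³ ≡ 3 (mod 11). The only residue r in {0, …, 10} with r³ ≡ 3 (mod 11) is r = 9, so s ≡ 9 (mod 11).

Both directions hold; the statement is true.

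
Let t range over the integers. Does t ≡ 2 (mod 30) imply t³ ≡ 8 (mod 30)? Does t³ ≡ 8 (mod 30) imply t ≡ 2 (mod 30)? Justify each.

(⇒) Suppose t ≡ 2 (mod 30). Write t = 30j + 2. Then (30j + 2)³ = 27000j³ + 5400j² + 360j + 8 = 30(900j³ + 180j² + 12j) + 8, so t³ ≡ 8 (mod 30).

(⇐) Conversely, suppose t³ ≡ 8 (mod 30). The only residue r in {0, …, 29} with r³ ≡ 8 (mod 30) is r = 2, so t ≡ 2 (mod 30).

Both directions hold.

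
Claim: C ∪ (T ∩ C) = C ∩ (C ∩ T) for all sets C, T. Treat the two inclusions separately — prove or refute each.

The sets are not equal: only the reverse inclusion holds.

(⊆) This inclusion fails. Take C = {1}, T = ∅; then 1 ∈ C ∪ (T ∩ C) but 1 ∉ C ∩ (C ∩ T).

(⊇) Let x ∈ C ∩ (C ∩ T). Then x ∈ C ∩ T, from which x ∈ C ∪ (T ∩ C).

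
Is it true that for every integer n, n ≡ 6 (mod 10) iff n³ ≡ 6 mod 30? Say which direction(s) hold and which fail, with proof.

[⇒] This fails: take n = 16. Then 16 ≡ 6 (mod 10), but 16³ = 4096 ≡ 16 (mod 30), not 6.

[⇐] Conversely, the residues r modulo 30 with r³ ≡ 6 (mod 30) are exactly {6}, and each is ≡ 6 (mod 10).

(⇒) fails; (⇐) holds.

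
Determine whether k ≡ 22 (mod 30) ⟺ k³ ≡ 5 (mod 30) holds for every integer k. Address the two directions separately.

Neither direction holds.

Forward direction. This fails: take k = 22. Then 22 ≡ 22 (mod 30), but 22³ = 10648 ≡ 28 (mod 30), not 5.

Converse. This fails: take k = 5. Then 5³ = 125 ≡ 5 (mod 30), yet 5 ≡ 5 (mod 30), not 22.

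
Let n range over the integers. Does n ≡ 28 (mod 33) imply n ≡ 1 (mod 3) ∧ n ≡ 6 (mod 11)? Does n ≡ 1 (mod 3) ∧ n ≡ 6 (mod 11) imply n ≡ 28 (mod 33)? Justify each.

(⟸) If n ≡ 1 (mod 3) and n ≡ 6 (mod 11), then by the Chinese remainder theorem n ≡ 28 (mod 33). This is exactly n ≡ 28 (mod 33).

(⟹) Suppose n ≡ 28 (mod 33); write n = 33j + 28. Since 3 ∣ 33, reducing mod 3 gives n ≡ 28 ≡ 1 (mod 3); since 11 ∣ 33, reducing mod 11 gives n ≡ 28 ≡ 6 (mod 11).

The biconditional holds.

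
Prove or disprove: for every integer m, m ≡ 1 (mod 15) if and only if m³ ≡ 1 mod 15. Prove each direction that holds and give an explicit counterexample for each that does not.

The biconditional holds.

[⇐] Suppose m³ ≡ 1 (mod 15). The only residue r in {0, …, 14} with r³ ≡ 1 (mod 15) is r = 1, so m ≡ 1 (mod 15).

[⇒] Suppose m ≡ 1 (mod 15). Write m = 15j + 1. Then (15j + 1)³ = 3375j³ + 675j² + 45j + 1 = 15(225j³ + 45j² + 3j) + 1, so m³ ≡ 1 (mod 15).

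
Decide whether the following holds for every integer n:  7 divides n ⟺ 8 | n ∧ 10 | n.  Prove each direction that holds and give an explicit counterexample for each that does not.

Neither implication holds.

Forward direction. This fails: take n = 7. Certainly 7 ∣ 7, but 8 ∤ 7.

Converse. This fails: take n = 40. Both 8 ∣ 40 and 10 ∣ 40, yet 40 is not a multiple of 7 (since 40 = 5·7 + 5), so 7 ∤ 40.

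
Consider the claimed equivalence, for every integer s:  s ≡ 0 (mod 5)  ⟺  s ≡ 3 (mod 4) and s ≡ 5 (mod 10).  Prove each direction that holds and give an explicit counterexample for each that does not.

Not equivalent: only (⇐) holds.

[⇒] This fails: s = 0 gives 0 ≡ 0 (mod 5) but 0 ≡ 0 (mod 4), so the conjunction on the right does not hold.

[⇐] Conversely, if s ≡ 3 (mod 4) and s ≡ 5 (mod 10), then by the Chinese remainder theorem s ≡ 15 (mod 20). Since 15 ≡ 0 (mod 5) and 5 ∣ 20, we get s ≡ 0 (mod 5).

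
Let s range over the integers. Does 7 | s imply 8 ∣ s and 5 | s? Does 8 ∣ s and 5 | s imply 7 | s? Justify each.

Forward direction. This fails: take s = 7. Certainly 7 ∣ 7, but 8 ∤ 7.

Converse. This fails: take s = 40. Both 8 ∣ 40 and 5 ∣ 40, yet 40 is not a multiple of 7 (since 40 = 5·7 + 5), so 7 ∤ 40.

(⇒) fails and (⇐) fails.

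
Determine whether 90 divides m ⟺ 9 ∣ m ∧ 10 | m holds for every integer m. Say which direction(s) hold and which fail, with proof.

The biconditional holds.

(⟸) Suppose 9 ∣ m and 10 ∣ m. Any common multiple of 9 and 10 is a multiple of their lcm; here gcd(9, 10) = 1, so lcm(9, 10) = 9·10 = 90, so 90 ∣ m.

(⟹) If 90 ∣ m, write m = 90q. Since 90 = 10·9, m = 9·(10q), so 9 ∣ m; and since 90 = 9·10, m = 10·(9q), so 10 ∣ m.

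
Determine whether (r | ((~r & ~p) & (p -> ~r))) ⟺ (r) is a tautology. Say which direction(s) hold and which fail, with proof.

[⇒] This fails. Under p = F, r = F, the left side is true but the right side is false.

[⇐] Assume the antecedent. If p is true, the antecedent forces (p = T, r = T), and r | ((~r & ~p) & (p -> ~r)) holds there. If p is false, r | ((~r & ~p) & (p -> ~r)) reduces to true regardless of the other variables. Either way r | ((~r & ~p) & (p -> ~r)) holds.

The forward direction fails; the converse holds.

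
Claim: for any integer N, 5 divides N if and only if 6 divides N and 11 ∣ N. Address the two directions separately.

[⇒] This fails: take N = 5. Certainly 5 ∣ 5, but 6 ∤ 5.

[⇐] This fails: take N = 66. Both 6 ∣ 66 and 11 ∣ 66, yet 66 is not a multiple of 5 (since 66 = 13·5 + 1), so 5 ∤ 66.

(⇒) fails and (⇐) fails.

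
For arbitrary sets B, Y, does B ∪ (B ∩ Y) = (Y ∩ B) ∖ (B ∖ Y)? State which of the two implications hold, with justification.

(⊆) fails; (⊇) holds.

Forward inclusion. This inclusion fails. Take B = {1}, Y = ∅; then 1 ∈ B ∪ (B ∩ Y) but 1 ∉ (Y ∩ B) ∖ (B ∖ Y).

Reverse inclusion. Let x ∈ (Y ∩ B) ∖ (B ∖ Y). Then x ∈ B ∩ Y, from which x ∈ B ∪ (B ∩ Y).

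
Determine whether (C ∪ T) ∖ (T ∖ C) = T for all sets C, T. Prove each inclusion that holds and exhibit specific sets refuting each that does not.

(⊆) This inclusion fails. Take C = {1}, T = ∅; then 1 ∈ (C ∪ T) ∖ (T ∖ C) but 1 ∉ T.

(⊇) This inclusion fails. Take C = ∅, T = {1}; then 1 ∈ T but 1 ∉ (C ∪ T) ∖ (T ∖ C).

Neither inclusion holds.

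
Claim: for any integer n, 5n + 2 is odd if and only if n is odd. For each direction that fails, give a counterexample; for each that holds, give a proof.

The biconditional holds.

(⇒) Suppose 5n + 2 is odd. Since 5 is odd, 5n and n have the same parity, so 5n + 2 ≡ n + 2 (mod 2). As 2 is even, 5n + 2 is odd exactly when n is odd. Thus n is odd.

(⇐) Conversely, suppose n is odd; write n = 2j + 1. Then 5n + 2 = 5·(2j + 1) + 2 = 2·5j + 7, which is odd.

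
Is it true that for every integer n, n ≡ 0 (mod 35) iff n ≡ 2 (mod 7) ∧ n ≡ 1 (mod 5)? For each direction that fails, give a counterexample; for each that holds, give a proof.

[⇒] This fails: n = 0 gives 0 ≡ 0 (mod 35) but 0 ≡ 0 (mod 7), so the conjunction on the right does not hold.

[⇐] This fails: n = 16 satisfies both congruences on the right (16 ≡ 2 mod 7 and 16 ≡ 1 mod 5) yet 16 ≡ 16 (mod 35), not 0.

Neither implication holds.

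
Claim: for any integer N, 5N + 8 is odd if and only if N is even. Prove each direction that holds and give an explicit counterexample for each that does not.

(⇒) This fails: N = 7 gives 5N + 8 = 43, which is odd, but 7 is odd, not even.

(⇐) This also fails: N = 6 is even, but 5N + 8 = 38 is even, not odd.

(⇒) fails and (⇐) fails.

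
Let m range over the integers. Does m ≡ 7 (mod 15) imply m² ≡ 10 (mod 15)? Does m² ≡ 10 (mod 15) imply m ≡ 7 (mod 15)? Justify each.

(⇒) fails and (⇐) fails.

Forward direction. This fails: take m = 7. Then 7 ≡ 7 (mod 15), but 7² = 49 ≡ 4 (mod 15), not 10.

Converse. This fails: take m = 5. Then 5² = 25 ≡ 10 (mod 15), yet 5 ≡ 5 (mod 15), not 7.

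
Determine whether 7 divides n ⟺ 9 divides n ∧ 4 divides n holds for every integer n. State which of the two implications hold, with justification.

Forward direction. This fails: take n = 7. Certainly 7 ∣ 7, but 9 ∤ 7.

Converse. This fails: take n = 36. Both 9 ∣ 36 and 4 ∣ 36, yet 36 is not a multiple of 7 (since 36 = 5·7 + 1), so 7 ∤ 36.

Neither implication holds.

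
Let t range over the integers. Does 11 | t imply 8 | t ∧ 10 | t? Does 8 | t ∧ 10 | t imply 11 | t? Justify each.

Forward direction. This fails: take t = 11. Certainly 11 ∣ 11, but 8 ∤ 11.

Converse. This fails: take t = 40. Both 8 ∣ 40 and 10 ∣ 40, yet 40 is not a multiple of 11 (since 40 = 3·11 + 7), so 11 ∤ 40.

Neither implication holds.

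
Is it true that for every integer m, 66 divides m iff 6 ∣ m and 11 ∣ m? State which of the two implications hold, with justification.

Equivalent; both directions hold.

(⇐) Suppose 6 ∣ m and 11 ∣ m. Any common multiple of 6 and 11 is a multiple of their lcm; here gcd(6, 11) = 1, so lcm(6, 11) = 6·11 = 66, so 66 ∣ m.

(⇒) If 66 ∣ m, write m = 66q. Since 66 = 11·6, m = 6·(11q), so 6 ∣ m; and since 66 = 6·11, m = 11·(6q), so 11 ∣ m.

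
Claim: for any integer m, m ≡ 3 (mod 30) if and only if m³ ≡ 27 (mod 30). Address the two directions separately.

Forward direction. Suppose m ≡ 3 (mod 30). Write m = 30j + 3. Then (30j + 3)³ = 27000j³ + 8100j² + 810j + 27 = 30(900j³ + 270j² + 27j) + 27, so m³ ≡ 27 (mod 30).

Converse. Suppose m³ ≡ 27 (mod 30). The only residue r in {0, …, 29} with r³ ≡ 27 (mod 30) is r = 3, so m ≡ 3 (mod 30).

Both directions hold.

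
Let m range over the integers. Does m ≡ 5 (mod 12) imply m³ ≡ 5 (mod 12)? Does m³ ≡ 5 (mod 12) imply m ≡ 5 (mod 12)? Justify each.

Equivalent; both directions hold.

(⟹) Suppose m ≡ 5 (mod 12). Write m = 12j + 5. Then (12j + 5)³ = 1728j³ + 2160j² + 900j + 125 = 12(144j³ + 180j² + 75j + 10) + 5, so m³ ≡ 5 (mod 12).

(⟸) Conversely, suppose m³ ≡ 5 (mod 12). The only residue r in {0, …, 11} with r³ ≡ 5 (mod 12) is r = 5, so m ≡ 5 (mod 12).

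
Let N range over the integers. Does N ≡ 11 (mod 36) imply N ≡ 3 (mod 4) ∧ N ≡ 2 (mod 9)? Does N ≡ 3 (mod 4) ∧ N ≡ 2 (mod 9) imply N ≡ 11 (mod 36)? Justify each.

Forward direction. Suppose N ≡ 11 (mod 36); write N = 36j + 11. Since 4 ∣ 36, reducing mod 4 gives N ≡ 11 ≡ 3 (mod 4); since 9 ∣ 36, reducing mod 9 gives N ≡ 11 ≡ 2 (mod 9).

Converse. If N ≡ 3 (mod 4) and N ≡ 2 (mod 9), then by the Chinese remainder theorem N ≡ 11 (mod 36). This is exactly N ≡ 11 (mod 36).

The biconditional holds.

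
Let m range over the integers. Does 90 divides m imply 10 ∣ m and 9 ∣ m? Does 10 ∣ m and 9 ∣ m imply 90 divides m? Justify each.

Both implications hold.

(←) Suppose 10 ∣ m and 9 ∣ m. Any common multiple of 10 and 9 is a multiple of their lcm; here gcd(10, 9) = 1, so lcm(10, 9) = 10·9 = 90, so 90 ∣ m.

(→) If 90 ∣ m, write m = 90q. Since 90 = 9·10, m = 10·(9q), so 10 ∣ m; and since 90 = 10·9, m = 9·(10q), so 9 ∣ m.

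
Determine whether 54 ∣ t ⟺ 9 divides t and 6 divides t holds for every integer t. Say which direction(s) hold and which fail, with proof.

[⇒] If 54 ∣ t, write t = 54q. Since 54 = 6·9, t = 9·(6q), so 9 ∣ t; and since 54 = 9·6, t = 6·(9q), so 6 ∣ t.

[⇐] This fails: take t = 18. Both 9 ∣ 18 and 6 ∣ 18, yet 18 is not a multiple of 54 (since 18 = 0·54 + 18), so 54 ∤ 18.

Only the forward implication holds.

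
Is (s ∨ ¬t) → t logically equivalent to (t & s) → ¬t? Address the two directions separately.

Forward direction. This fails. Under t = T, s = T, the left side is true but the right side is false.

Converse. This fails. Under t = F, s = F, the left side is false but the right side is true.

(⇒) fails and (⇐) fails.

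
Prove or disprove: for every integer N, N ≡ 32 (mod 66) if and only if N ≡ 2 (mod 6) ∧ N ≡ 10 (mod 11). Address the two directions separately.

(⟸) If N ≡ 2 (mod 6) and N ≡ 10 (mod 11), then by the Chinese remainder theorem N ≡ 32 (mod 66). This is exactly N ≡ 32 (mod 66).

(⟹) Suppose N ≡ 32 (mod 66); write N = 66j + 32. Since 6 ∣ 66, reducing mod 6 gives N ≡ 32 ≡ 2 (mod 6); since 11 ∣ 66, reducing mod 11 gives N ≡ 32 ≡ 10 (mod 11).

Both directions hold.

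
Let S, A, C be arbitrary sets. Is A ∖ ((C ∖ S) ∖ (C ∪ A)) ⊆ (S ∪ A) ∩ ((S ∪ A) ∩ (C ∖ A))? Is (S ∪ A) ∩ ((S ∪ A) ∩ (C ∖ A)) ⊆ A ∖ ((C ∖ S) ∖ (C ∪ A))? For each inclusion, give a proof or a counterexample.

Both inclusions fail.

Forward inclusion. This inclusion fails. Take S = ∅, A = {1}, C = ∅; then 1 ∈ A ∖ ((C ∖ S) ∖ (C ∪ A)) but 1 ∉ (S ∪ A) ∩ ((S ∪ A) ∩ (C ∖ A)).

Reverse inclusion. This inclusion fails. Take S = {1}, A = ∅, C = {1}; then 1 ∈ (S ∪ A) ∩ ((S ∪ A) ∩ (C ∖ A)) but 1 ∉ A ∖ ((C ∖ S) ∖ (C ∪ A)).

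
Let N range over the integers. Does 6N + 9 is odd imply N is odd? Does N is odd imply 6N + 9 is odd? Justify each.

Only the reverse direction holds.

Converse. Suppose N is odd. Since 6 is even, 6N is even for every N, so 6N + 9 has the same parity as 9, which is odd. Hence 6N + 9 is odd.

Forward direction. This fails: take N = 4. Then 6N + 9 = 33, which is odd, yet N = 4 is even, not odd.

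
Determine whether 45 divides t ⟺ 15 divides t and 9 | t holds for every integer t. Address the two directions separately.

Both directions hold; the statement is true.

(⟸) Suppose 15 ∣ t and 9 ∣ t. Any common multiple of 15 and 9 is a multiple of their lcm; here lcm(15, 9) = 15·9/gcd(15, 9) = 135/3 = 45, so 45 ∣ t.

(⟹) If 45 ∣ t, write t = 45q. Since 45 = 3·15, t = 15·(3q), so 15 ∣ t; and since 45 = 5·9, t = 9·(5q), so 9 ∣ t.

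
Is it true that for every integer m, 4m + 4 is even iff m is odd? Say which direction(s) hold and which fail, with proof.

(⇒) fails; (⇐) holds.

(→) This fails: take m = 2. Then 4m + 4 = 12, which is even, yet m = 2 is even, not odd.

(←) Suppose m is odd. Since 4 is even, 4m is even for every m, so 4m + 4 has the same parity as 4, which is even. Hence 4m + 4 is even.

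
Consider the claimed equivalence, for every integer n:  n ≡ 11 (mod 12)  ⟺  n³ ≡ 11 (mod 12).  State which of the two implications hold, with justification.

Both directions hold.

[⇐] For the converse, argue contrapositively. If n ≢ 11 (mod 12), then n is congruent to one of 0, 1, 2, 3, 4, 5, 6, 7, 8, 9, 10 modulo 12, and these give n³ ≡ 0, 1, 8, 3, 4, 5, 0, 7, 8, 9, 4 respectively — never 11.

[⇒] Suppose n ≡ 11 (mod 12). Write n = 12j + 11. Then (12j + 11)³ = 1728j³ + 4752j² + 4356j + 1331 = 12(144j³ + 396j² + 363j + 110) + 11, so n³ ≡ 11 (mod 12).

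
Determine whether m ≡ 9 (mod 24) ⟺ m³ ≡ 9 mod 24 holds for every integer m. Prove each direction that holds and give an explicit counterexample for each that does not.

(⇒) Suppose m ≡ 9 (mod 24). Write m = 24j + 9. Then (24j + 9)³ = 13824j³ + 15552j² + 5832j + 729 = 24(576j³ + 648j² + 243j + 30) + 9, so m³ ≡ 9 (mod 24).

(⇐) Conversely, suppose m³ ≡ 9 (mod 24). The only residue r in {0, …, 23} with r³ ≡ 9 (mod 24) is r = 9, so m ≡ 9 (mod 24).

Equivalent; both directions hold.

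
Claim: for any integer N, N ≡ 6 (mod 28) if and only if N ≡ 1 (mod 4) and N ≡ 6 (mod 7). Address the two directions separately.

Neither implication holds.

(→) This fails: N = 6 gives 6 ≡ 6 (mod 28) but 6 ≡ 2 (mod 4), so the conjunction on the right does not hold.

(←) This fails: N = 13 satisfies both congruences on the right (13 ≡ 1 mod 4 and 13 ≡ 6 mod 7) yet 13 ≡ 13 (mod 28), not 6.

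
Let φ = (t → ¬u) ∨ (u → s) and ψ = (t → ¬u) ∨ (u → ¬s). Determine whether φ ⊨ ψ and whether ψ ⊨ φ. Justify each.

Neither direction holds.

(→) This fails. Under s = T, u = T, t = T, the left side is true but the right side is false.

(←) This fails. Under s = F, u = T, t = T, the left side is false but the right side is true.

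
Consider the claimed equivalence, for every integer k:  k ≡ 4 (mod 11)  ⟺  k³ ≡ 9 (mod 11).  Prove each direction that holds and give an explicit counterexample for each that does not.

(⟹) Suppose k ≡ 4 (mod 11). Write k = 11j + 4. Then (11j + 4)³ = 1331j³ + 1452j² + 528j + 64 = 11(121j³ + 132j² + 48j + 5) + 9, so k³ ≡ 9 (mod 11).

(⟸) For the converse, argue contrapositively. If k ≢ 4 (mod 11), then k is congruent to one of 0, 1, 2, 3, 5, 6, 7, 8, 9, 10 modulo 11, and these give k³ ≡ 0, 1, 8, 5, 4, 7, 2, 6, 3, 10 respectively — never 9.

The biconditional holds.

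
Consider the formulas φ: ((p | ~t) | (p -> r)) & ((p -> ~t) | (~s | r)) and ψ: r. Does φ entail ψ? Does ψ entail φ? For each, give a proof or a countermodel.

(⇒) This fails. Under r = F, t = F, s = F, p = F, the left side is true but the right side is false.

(⇐) Assume the antecedent. If r is true, the consequent reduces to true regardless of the other variables. If r is false, the antecedent cannot hold. Either way the consequent holds.

The forward direction fails; the converse holds.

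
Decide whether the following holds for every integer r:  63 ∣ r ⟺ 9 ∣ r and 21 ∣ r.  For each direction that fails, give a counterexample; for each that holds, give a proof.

(⇒) If 63 ∣ r, write r = 63q. Since 63 = 7·9, r = 9·(7q), so 9 ∣ r; and since 63 = 3·21, r = 21·(3q), so 21 ∣ r.

(⇐) Suppose 9 ∣ r and 21 ∣ r. Any common multiple of 9 and 21 is a multiple of their lcm; here lcm(9, 21) = 9·21/gcd(9, 21) = 189/3 = 63, so 63 ∣ r.

The biconditional holds.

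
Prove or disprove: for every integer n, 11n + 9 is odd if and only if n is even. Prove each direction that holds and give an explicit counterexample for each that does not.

Both implications hold.

[⇒] Suppose 11n + 9 is odd. Since 11 is odd, 11n and n have the same parity, so 11n + 9 ≡ n + 9 (mod 2). As 9 is odd, 11n + 9 is odd exactly when n is even. Thus n is even.

[⇐] Conversely, suppose n is even; write n = 2j. Then 11n + 9 = 11·(2j) + 9 = 2·11j + 9, which is odd.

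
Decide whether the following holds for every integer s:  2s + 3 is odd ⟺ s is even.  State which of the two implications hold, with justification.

(⇒) This fails: take s = 3. Then 2s + 3 = 9, which is odd, yet s = 3 is odd, not even.

(⇐) Suppose s is even. Since 2 is even, 2s is even for every s, so 2s + 3 has the same parity as 3, which is odd. Hence 2s + 3 is odd.

Only the reverse direction holds.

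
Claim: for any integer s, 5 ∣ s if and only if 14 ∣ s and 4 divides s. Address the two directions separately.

(⇒) This fails: take s = 5. Certainly 5 ∣ 5, but 14 ∤ 5.

(⇐) This fails: take s = 28. Both 14 ∣ 28 and 4 ∣ 28, yet 28 is not a multiple of 5 (since 28 = 5·5 + 3), so 5 ∤ 28.

Both directions fail.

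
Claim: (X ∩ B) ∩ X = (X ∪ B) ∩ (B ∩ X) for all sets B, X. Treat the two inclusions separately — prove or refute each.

Forward inclusion. Let x ∈ (X ∩ B) ∩ X. Then x ∈ B ∩ X, from which x ∈ (X ∪ B) ∩ (B ∩ X).

Reverse inclusion. Let x ∈ (X ∪ B) ∩ (B ∩ X). Then x ∈ B ∩ X, from which x ∈ (X ∩ B) ∩ X.

The two sets are equal.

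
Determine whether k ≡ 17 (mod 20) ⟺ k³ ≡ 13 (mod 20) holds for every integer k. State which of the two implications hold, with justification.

Both implications hold.

Forward direction. Suppose k ≡ 17 (mod 20). Write k = 20j + 17. Then (20j + 17)³ = 8000j³ + 20400j² + 17340j + 4913 = 20(400j³ + 1020j² + 867j + 245) + 13, so k³ ≡ 13 (mod 20).

Converse. Suppose k³ ≡ 13 (mod 20). The only residue r in {0, …, 19} with r³ ≡ 13 (mod 20) is r = 17, so k ≡ 17 (mod 20).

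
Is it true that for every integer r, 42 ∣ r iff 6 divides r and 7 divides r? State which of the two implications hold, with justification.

(⇒) If 42 ∣ r, write r = 42q. Since 42 = 7·6, r = 6·(7q), so 6 ∣ r; and since 42 = 6·7, r = 7·(6q), so 7 ∣ r.

(⇐) Suppose 6 ∣ r and 7 ∣ r. Any common multiple of 6 and 7 is a multiple of their lcm; here gcd(6, 7) = 1, so lcm(6, 7) = 6·7 = 42, so 42 ∣ r.

Both directions hold; the statement is true.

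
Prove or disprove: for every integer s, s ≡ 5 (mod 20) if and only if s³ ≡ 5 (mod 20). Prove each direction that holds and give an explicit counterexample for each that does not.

Equivalent; both directions hold.

Forward direction. Suppose s ≡ 5 (mod 20). Write s = 20j + 5. Then (20j + 5)³ = 8000j³ + 6000j² + 1500j + 125 = 20(400j³ + 300j² + 75j + 6) + 5, so s³ ≡ 5 (mod 20).

Converse. Suppose s³ ≡ 5 (mod 20). The only residue r in {0, …, 19} with r³ ≡ 5 (mod 20) is r = 5, so s ≡ 5 (mod 20).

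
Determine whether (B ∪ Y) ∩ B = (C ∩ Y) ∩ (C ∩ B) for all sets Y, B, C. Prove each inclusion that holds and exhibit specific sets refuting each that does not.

Forward inclusion. This inclusion fails. Take Y = ∅, B = {1}, C = ∅; then 1 ∈ (B ∪ Y) ∩ B but 1 ∉ (C ∩ Y) ∩ (C ∩ B).

Reverse inclusion. Let x ∈ (C ∩ Y) ∩ (C ∩ B). Then x ∈ Y ∩ B ∩ C, from which x ∈ (B ∪ Y) ∩ B.

Only the reverse inclusion holds.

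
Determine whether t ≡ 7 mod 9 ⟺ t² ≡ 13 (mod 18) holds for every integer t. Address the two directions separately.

[⇒] This fails: take t = 16. Then 16 ≡ 7 (mod 9), but 16² = 256 ≡ 4 (mod 18), not 13.

[⇐] This fails: take t = 11. Then 11² = 121 ≡ 13 (mod 18), yet 11 ≡ 2 (mod 9), not 7.

(⇒) fails and (⇐) fails.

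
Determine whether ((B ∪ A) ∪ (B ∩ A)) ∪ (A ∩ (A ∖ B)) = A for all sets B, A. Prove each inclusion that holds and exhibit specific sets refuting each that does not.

Forward inclusion. This inclusion fails. Take B = {1}, A = ∅; then 1 ∈ ((B ∪ A) ∪ (B ∩ A)) ∪ (A ∩ (A ∖ B)) but 1 ∉ A.

Reverse inclusion. Let x ∈ A. Then either x ∈ A and x ∉ B; or x ∈ B ∩ A. In each case x ∈ ((B ∪ A) ∪ (B ∩ A)) ∪ (A ∩ (A ∖ B)), so A ⊆ ((B ∪ A) ∪ (B ∩ A)) ∪ (A ∩ (A ∖ B)).

The sets are not equal: only the reverse inclusion holds.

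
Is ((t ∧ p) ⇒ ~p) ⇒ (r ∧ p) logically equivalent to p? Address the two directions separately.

Forward direction. Assume the antecedent. If p is true, p reduces to true regardless of the other variables. If p is false, the antecedent cannot hold. Either way p holds.

Converse. This fails. Under p = T, r = F, t = F, the left side is false but the right side is true.

Only the forward direction holds.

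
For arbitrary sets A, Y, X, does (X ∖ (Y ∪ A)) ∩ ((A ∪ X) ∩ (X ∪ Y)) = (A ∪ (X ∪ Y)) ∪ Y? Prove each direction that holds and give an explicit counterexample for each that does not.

(⊆) holds; (⊇) fails.

(⟹) Let x ∈ (X ∖ (Y ∪ A)) ∩ ((A ∪ X) ∩ (X ∪ Y)). Then x ∈ X and x ∉ A, Y, from which x ∈ (A ∪ (X ∪ Y)) ∪ Y.

(⟸) This inclusion fails. Take A = {1}, Y = ∅, X = ∅; then 1 ∈ (A ∪ (X ∪ Y)) ∪ Y but 1 ∉ (X ∖ (Y ∪ A)) ∩ ((A ∪ X) ∩ (X ∪ Y)).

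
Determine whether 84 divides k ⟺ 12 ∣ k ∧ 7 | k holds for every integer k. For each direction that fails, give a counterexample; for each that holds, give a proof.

The biconditional holds.

Forward direction. If 84 ∣ k, write k = 84q. Since 84 = 7·12, k = 12·(7q), so 12 ∣ k; and since 84 = 12·7, k = 7·(12q), so 7 ∣ k.

Converse. Suppose 12 ∣ k and 7 ∣ k. Any common multiple of 12 and 7 is a multiple of their lcm; here gcd(12, 7) = 1, so lcm(12, 7) = 12·7 = 84, so 84 ∣ k.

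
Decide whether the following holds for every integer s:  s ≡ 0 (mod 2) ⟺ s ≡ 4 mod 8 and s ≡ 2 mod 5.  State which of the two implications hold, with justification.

Only the reverse direction holds.

(⟹) This fails: s = 0 gives 0 ≡ 0 (mod 2) but 0 ≡ 0 (mod 8), so the conjunction on the right does not hold.

(⟸) Conversely, if s ≡ 4 (mod 8) and s ≡ 2 (mod 5), then by the Chinese remainder theorem s ≡ 12 (mod 40). Since 12 ≡ 0 (mod 2) and 2 ∣ 40, we get s ≡ 0 (mod 2).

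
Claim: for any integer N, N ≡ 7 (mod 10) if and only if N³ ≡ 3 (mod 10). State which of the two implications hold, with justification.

(→) Suppose N ≡ 7 (mod 10). Write N = 10j + 7. Then (10j + 7)³ = 1000j³ + 2100j² + 1470j + 343 = 10(100j³ + 210j² + 147j + 34) + 3, so N³ ≡ 3 (mod 10).

(←) For the converse, argue contrapositively. If N ≢ 7 (mod 10), then N is congruent to one of 0, 1, 2, 3, 4, 5, 6, 8, 9 modulo 10, and these give N³ ≡ 0, 1, 8, 7, 4, 5, 6, 2, 9 respectively — never 3.

Both directions hold.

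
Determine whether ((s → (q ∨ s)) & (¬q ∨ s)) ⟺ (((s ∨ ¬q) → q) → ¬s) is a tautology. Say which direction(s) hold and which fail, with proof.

Neither direction holds.

(⇒) This fails. Under q = T, s = T, the left side is true but the right side is false.

(⇐) This fails. Under q = T, s = F, the left side is false but the right side is true.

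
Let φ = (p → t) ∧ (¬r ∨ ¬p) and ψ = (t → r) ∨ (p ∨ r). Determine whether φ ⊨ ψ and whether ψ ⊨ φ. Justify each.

(⇒) This fails. Under p = F, r = F, t = T, the left side is true but the right side is false.

(⇐) This fails. Under p = T, r = F, t = F, the left side is false but the right side is true.

Neither direction holds.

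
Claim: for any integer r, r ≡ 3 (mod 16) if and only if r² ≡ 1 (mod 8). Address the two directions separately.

Only the forward implication holds.

(⟹) Suppose r ≡ 3 (mod 16). Then r² ≡ 3² = 9 (mod 16), and since 8 ∣ 16, also r² ≡ 1 (mod 8).

(⟸) This fails: take r = 1. Then 1² = 1 ≡ 1 (mod 8), yet 1 ≡ 1 (mod 16), not 3.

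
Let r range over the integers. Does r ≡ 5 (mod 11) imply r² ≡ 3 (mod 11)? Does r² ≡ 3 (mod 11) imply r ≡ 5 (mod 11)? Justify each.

(⟹) Suppose r ≡ 5 (mod 11). Write r = 11j + 5. Then (11j + 5)² = 121j² + 110j + 25 = 11(11j² + 10j + 2) + 3, so r² ≡ 3 (mod 11).

(⟸) This fails: take r = 6. Then 6² = 36 ≡ 3 (mod 11), yet 6 ≡ 6 (mod 11), not 5.

Only the forward implication holds.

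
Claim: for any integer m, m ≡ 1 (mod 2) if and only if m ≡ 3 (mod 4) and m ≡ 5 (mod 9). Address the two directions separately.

Only the reverse direction holds.

(←) If m ≡ 3 (mod 4) and m ≡ 5 (mod 9), then by the Chinese remainder theorem m ≡ 23 (mod 36). Since 23 ≡ 1 (mod 2) and 2 ∣ 36, we get m ≡ 1 (mod 2).

(→) This fails: m = 1 gives 1 ≡ 1 (mod 2) but 1 ≡ 1 (mod 4), so the conjunction on the right does not hold.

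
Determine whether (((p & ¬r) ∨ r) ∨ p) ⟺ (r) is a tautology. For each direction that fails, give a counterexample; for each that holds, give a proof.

(⇒) This fails. Under r = F, p = T, the left side is true but the right side is false.

(⇐) Assume the antecedent. If r is true, ((p & ¬r) ∨ r) ∨ p reduces to true regardless of the other variables. If r is false, the antecedent cannot hold. Either way ((p & ¬r) ∨ r) ∨ p holds.

Only the converse holds.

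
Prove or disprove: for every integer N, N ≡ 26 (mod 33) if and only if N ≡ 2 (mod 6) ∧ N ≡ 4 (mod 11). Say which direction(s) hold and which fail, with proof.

(⇒) This fails: N = 59 gives 59 ≡ 26 (mod 33) but 59 ≡ 5 (mod 6), so the conjunction on the right does not hold.

(⇐) Conversely, if N ≡ 2 (mod 6) and N ≡ 4 (mod 11), then by the Chinese remainder theorem N ≡ 26 (mod 66). Since 26 ≡ 26 (mod 33) and 33 ∣ 66, we get N ≡ 26 (mod 33).

Only the reverse direction holds.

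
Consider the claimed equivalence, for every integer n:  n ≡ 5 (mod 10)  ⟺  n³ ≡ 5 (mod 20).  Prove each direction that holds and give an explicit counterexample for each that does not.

Forward direction. This fails: take n = 15. Then 15 ≡ 5 (mod 10), but 15³ = 3375 ≡ 15 (mod 20), not 5.

Converse. The residues r modulo 20 with r³ ≡ 5 (mod 20) are exactly {5}, and each is ≡ 5 (mod 10).

Not equivalent: only (⇐) holds.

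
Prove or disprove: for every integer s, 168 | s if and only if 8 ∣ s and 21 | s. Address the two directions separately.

Converse. Suppose 8 ∣ s and 21 ∣ s. Any common multiple of 8 and 21 is a multiple of their lcm; here gcd(8, 21) = 1, so lcm(8, 21) = 8·21 = 168, so 168 ∣ s.

Forward direction. If 168 ∣ s, write s = 168q. Since 168 = 21·8, s = 8·(21q), so 8 ∣ s; and since 168 = 8·21, s = 21·(8q), so 21 ∣ s.

Both implications hold.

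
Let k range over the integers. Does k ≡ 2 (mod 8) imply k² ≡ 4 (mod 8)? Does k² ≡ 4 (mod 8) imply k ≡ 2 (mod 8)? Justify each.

(⟹) Suppose k ≡ 2 (mod 8). Write k = 8j + 2. Then (8j + 2)² = 64j² + 32j + 4 = 8(8j² + 4j) + 4, so k² ≡ 4 (mod 8).

(⟸) This fails: take k = 6. Then 6² = 36 ≡ 4 (mod 8), yet 6 ≡ 6 (mod 8), not 2.

(⇒) holds; (⇐) fails.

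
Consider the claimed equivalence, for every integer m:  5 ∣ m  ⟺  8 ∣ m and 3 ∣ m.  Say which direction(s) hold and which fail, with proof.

Neither direction holds.

(→) This fails: take m = 5. Certainly 5 ∣ 5, but 8 ∤ 5.

(←) This fails: take m = 24. Both 8 ∣ 24 and 3 ∣ 24, yet 24 is not a multiple of 5 (since 24 = 4·5 + 4), so 5 ∤ 24.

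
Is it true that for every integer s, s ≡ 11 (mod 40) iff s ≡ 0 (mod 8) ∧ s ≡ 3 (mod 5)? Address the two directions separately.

Neither direction holds.

(→) This fails: s = 11 gives 11 ≡ 11 (mod 40) but 11 ≡ 3 (mod 8), so the conjunction on the right does not hold.

(←) This fails: s = 8 satisfies both congruences on the right (8 ≡ 0 mod 8 and 8 ≡ 3 mod 5) yet 8 ≡ 8 (mod 40), not 11.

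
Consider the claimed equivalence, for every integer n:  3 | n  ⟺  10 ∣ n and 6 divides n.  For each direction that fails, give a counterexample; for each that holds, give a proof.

Only the converse holds.

Converse. Suppose 10 ∣ n and 6 ∣ n. Any common multiple of 10 and 6 is a multiple of their lcm; here lcm(10, 6) = 10·6/gcd(10, 6) = 60/2 = 30, so 30 ∣ n. Since 3 ∣ 30, it follows that 3 ∣ n.

Forward direction. This fails: take n = 3. Certainly 3 ∣ 3, but 10 ∤ 3.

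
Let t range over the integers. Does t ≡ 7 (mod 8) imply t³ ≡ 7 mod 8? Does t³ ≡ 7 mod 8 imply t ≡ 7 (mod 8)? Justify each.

Both directions hold; the statement is true.

(⇒) Suppose t ≡ 7 (mod 8). Write t = 8j + 7. Then (8j + 7)³ = 512j³ + 1344j² + 1176j + 343 = 8(64j³ + 168j² + 147j + 42) + 7, so t³ ≡ 7 (mod 8).

(⇐) Conversely, suppose t³ ≡ 7 (mod 8). The only residue r in {0, …, 7} with r³ ≡ 7 (mod 8) is r = 7, so t ≡ 7 (mod 8).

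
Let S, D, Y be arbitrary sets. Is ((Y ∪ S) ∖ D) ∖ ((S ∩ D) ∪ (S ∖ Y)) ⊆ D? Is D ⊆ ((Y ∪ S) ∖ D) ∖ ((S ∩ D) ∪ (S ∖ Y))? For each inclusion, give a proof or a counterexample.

(⊆) This inclusion fails. Take S = ∅, D = ∅, Y = {1}; then 1 ∈ ((Y ∪ S) ∖ D) ∖ ((S ∩ D) ∪ (S ∖ Y)) but 1 ∉ D.

(⊇) This inclusion fails. Take S = ∅, D = {1}, Y = ∅; then 1 ∈ D but 1 ∉ ((Y ∪ S) ∖ D) ∖ ((S ∩ D) ∪ (S ∖ Y)).

(⊆) fails and (⊇) fails.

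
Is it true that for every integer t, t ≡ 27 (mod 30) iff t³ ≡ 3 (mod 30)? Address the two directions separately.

Equivalent; both directions hold.

(→) Suppose t ≡ 27 (mod 30). Write t = 30j + 27. Then (30j + 27)³ = 27000j³ + 72900j² + 65610j + 19683 = 30(900j³ + 2430j² + 2187j + 656) + 3, so t³ ≡ 3 (mod 30).

(←) Conversely, suppose t³ ≡ 3 (mod 30). The only residue r in {0, …, 29} with r³ ≡ 3 (mod 30) is r = 27, so t ≡ 27 (mod 30).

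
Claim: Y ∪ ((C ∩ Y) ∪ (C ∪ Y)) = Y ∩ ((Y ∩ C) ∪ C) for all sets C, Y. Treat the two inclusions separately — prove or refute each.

Only the reverse inclusion holds.

(⟸) Let x ∈ Y ∩ ((Y ∩ C) ∪ C). Then x ∈ C ∩ Y, from which x ∈ Y ∪ ((C ∩ Y) ∪ (C ∪ Y)).

(⟹) This inclusion fails. Take C = {1}, Y = ∅; then 1 ∈ Y ∪ ((C ∩ Y) ∪ (C ∪ Y)) but 1 ∉ Y ∩ ((Y ∩ C) ∪ C).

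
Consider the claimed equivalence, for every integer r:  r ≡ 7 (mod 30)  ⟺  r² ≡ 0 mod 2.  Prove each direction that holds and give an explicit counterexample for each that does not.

(⇒) fails and (⇐) fails.

Forward direction. This fails: take r = 7. Then 7 ≡ 7 (mod 30), but 7² = 49 ≡ 1 (mod 2), not 0.

Converse. This fails: take r = 0. Then 0² = 0 ≡ 0 (mod 2), yet 0 ≡ 0 (mod 30), not 7.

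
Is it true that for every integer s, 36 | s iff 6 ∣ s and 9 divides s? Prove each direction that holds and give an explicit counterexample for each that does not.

Forward direction. If 36 ∣ s, write s = 36q. Since 36 = 6·6, s = 6·(6q), so 6 ∣ s; and since 36 = 4·9, s = 9·(4q), so 9 ∣ s.

Converse. This fails: take s = 18. Both 6 ∣ 18 and 9 ∣ 18, yet 18 is not a multiple of 36 (since 18 = 0·36 + 18), so 36 ∤ 18.

Only the forward direction holds.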